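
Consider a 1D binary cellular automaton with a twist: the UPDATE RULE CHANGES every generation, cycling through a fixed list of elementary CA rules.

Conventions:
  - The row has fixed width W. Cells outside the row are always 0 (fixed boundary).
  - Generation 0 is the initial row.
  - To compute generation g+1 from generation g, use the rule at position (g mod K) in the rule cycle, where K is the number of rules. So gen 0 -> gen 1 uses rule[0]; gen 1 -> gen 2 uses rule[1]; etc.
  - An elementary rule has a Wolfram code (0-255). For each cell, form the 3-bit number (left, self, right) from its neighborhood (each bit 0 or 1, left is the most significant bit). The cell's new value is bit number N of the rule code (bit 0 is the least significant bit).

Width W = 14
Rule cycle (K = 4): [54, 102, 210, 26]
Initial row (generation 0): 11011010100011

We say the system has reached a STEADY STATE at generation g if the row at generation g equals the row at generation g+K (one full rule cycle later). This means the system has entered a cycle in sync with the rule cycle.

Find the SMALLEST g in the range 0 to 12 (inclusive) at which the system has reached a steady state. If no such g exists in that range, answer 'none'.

Answer: 5

Derivation:
Gen 0: 11011010100011
Gen 1 (rule 54): 00100111110100
Gen 2 (rule 102): 01101000011100
Gen 3 (rule 210): 10100100101110
Gen 4 (rule 26): 00011011001001
Gen 5 (rule 54): 00100100111111
Gen 6 (rule 102): 01101101000001
Gen 7 (rule 210): 10100100100010
Gen 8 (rule 26): 00011011010101
Gen 9 (rule 54): 00100100111111
Gen 10 (rule 102): 01101101000001
Gen 11 (rule 210): 10100100100010
Gen 12 (rule 26): 00011011010101
Gen 13 (rule 54): 00100100111111
Gen 14 (rule 102): 01101101000001
Gen 15 (rule 210): 10100100100010
Gen 16 (rule 26): 00011011010101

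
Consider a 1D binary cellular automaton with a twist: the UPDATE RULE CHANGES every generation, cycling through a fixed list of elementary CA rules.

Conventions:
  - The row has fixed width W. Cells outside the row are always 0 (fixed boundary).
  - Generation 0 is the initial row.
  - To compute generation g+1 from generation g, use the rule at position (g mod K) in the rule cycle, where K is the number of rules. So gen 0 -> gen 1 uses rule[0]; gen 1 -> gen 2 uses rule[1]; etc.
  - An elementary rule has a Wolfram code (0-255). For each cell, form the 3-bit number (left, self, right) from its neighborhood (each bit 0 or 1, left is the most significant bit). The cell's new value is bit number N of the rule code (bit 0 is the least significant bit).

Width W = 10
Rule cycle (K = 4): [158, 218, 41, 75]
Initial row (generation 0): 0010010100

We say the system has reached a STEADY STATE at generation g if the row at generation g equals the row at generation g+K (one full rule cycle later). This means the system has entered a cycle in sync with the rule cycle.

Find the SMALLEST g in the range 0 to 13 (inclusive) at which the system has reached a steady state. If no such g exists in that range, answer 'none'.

Gen 0: 0010010100
Gen 1 (rule 158): 0111110110
Gen 2 (rule 218): 1111110111
Gen 3 (rule 41): 1000001100
Gen 4 (rule 75): 0011111101
Gen 5 (rule 158): 0111111001
Gen 6 (rule 218): 1111111110
Gen 7 (rule 41): 1000000000
Gen 8 (rule 75): 0011111111
Gen 9 (rule 158): 0111111110
Gen 10 (rule 218): 1111111111
Gen 11 (rule 41): 1000000000
Gen 12 (rule 75): 0011111111
Gen 13 (rule 158): 0111111110
Gen 14 (rule 218): 1111111111
Gen 15 (rule 41): 1000000000
Gen 16 (rule 75): 0011111111
Gen 17 (rule 158): 0111111110

Answer: 7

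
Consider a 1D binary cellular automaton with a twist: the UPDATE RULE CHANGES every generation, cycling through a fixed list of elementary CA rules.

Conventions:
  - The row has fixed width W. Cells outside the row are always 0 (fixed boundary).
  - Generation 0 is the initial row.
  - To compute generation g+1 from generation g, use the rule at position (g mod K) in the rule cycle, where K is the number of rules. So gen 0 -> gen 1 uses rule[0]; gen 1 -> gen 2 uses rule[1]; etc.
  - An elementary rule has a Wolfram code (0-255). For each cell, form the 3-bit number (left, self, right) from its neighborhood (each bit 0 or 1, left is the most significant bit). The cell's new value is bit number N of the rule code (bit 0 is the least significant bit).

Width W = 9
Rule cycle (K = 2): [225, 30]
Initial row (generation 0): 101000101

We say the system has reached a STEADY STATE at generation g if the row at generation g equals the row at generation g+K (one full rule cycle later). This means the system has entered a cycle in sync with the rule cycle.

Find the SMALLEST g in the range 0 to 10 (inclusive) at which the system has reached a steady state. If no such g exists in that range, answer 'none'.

Answer: none

Derivation:
Gen 0: 101000101
Gen 1 (rule 225): 010010010
Gen 2 (rule 30): 111111111
Gen 3 (rule 225): 011111111
Gen 4 (rule 30): 110000000
Gen 5 (rule 225): 010111111
Gen 6 (rule 30): 110100000
Gen 7 (rule 225): 011001111
Gen 8 (rule 30): 110111000
Gen 9 (rule 225): 011011011
Gen 10 (rule 30): 110010010
Gen 11 (rule 225): 010000000
Gen 12 (rule 30): 111000000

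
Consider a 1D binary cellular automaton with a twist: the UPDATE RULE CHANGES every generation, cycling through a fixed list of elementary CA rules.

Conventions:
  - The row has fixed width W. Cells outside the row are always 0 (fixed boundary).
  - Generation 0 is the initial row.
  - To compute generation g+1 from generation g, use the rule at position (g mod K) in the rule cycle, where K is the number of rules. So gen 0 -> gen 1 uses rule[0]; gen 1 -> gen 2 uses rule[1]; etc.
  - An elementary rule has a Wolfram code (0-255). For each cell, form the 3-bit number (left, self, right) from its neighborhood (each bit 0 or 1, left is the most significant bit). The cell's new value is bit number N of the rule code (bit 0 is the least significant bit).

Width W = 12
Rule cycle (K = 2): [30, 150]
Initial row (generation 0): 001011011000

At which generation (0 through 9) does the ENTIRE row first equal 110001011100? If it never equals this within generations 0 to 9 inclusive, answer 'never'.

Gen 0: 001011011000
Gen 1 (rule 30): 011010010100
Gen 2 (rule 150): 100011110110
Gen 3 (rule 30): 110110000101
Gen 4 (rule 150): 000001001101
Gen 5 (rule 30): 000011111001
Gen 6 (rule 150): 000101110111
Gen 7 (rule 30): 001101000100
Gen 8 (rule 150): 010001101110
Gen 9 (rule 30): 111011001001

Answer: never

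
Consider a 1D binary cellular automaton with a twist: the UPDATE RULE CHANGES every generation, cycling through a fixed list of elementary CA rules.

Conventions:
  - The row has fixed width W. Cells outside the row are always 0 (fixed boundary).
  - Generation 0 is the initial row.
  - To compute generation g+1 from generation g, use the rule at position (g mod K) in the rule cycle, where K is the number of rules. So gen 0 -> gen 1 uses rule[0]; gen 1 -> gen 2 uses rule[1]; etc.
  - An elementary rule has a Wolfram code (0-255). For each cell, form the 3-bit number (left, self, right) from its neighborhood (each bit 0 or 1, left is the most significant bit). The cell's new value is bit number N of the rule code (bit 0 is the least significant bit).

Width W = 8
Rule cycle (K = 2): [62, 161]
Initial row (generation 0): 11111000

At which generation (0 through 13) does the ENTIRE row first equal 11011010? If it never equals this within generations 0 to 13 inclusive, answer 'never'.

Gen 0: 11111000
Gen 1 (rule 62): 10000100
Gen 2 (rule 161): 00110001
Gen 3 (rule 62): 01101011
Gen 4 (rule 161): 00010100
Gen 5 (rule 62): 00111110
Gen 6 (rule 161): 10011100
Gen 7 (rule 62): 11110010
Gen 8 (rule 161): 01100000
Gen 9 (rule 62): 11010000
Gen 10 (rule 161): 00100111
Gen 11 (rule 62): 01111100
Gen 12 (rule 161): 00111001
Gen 13 (rule 62): 01100111

Answer: never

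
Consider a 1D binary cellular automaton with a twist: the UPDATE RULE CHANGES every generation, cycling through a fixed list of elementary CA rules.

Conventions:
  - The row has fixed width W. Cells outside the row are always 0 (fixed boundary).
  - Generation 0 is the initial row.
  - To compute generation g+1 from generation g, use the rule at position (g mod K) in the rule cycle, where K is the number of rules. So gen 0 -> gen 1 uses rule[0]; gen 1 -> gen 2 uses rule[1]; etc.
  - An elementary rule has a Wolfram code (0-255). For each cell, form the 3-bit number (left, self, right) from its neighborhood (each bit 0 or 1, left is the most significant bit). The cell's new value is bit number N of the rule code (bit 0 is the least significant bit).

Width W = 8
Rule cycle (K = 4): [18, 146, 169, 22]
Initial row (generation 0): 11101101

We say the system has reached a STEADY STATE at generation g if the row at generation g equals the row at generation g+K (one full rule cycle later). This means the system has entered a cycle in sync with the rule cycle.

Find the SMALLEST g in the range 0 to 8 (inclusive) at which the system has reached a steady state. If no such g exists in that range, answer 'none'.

Answer: 1

Derivation:
Gen 0: 11101101
Gen 1 (rule 18): 00000000
Gen 2 (rule 146): 00000000
Gen 3 (rule 169): 11111111
Gen 4 (rule 22): 00000000
Gen 5 (rule 18): 00000000
Gen 6 (rule 146): 00000000
Gen 7 (rule 169): 11111111
Gen 8 (rule 22): 00000000
Gen 9 (rule 18): 00000000
Gen 10 (rule 146): 00000000
Gen 11 (rule 169): 11111111
Gen 12 (rule 22): 00000000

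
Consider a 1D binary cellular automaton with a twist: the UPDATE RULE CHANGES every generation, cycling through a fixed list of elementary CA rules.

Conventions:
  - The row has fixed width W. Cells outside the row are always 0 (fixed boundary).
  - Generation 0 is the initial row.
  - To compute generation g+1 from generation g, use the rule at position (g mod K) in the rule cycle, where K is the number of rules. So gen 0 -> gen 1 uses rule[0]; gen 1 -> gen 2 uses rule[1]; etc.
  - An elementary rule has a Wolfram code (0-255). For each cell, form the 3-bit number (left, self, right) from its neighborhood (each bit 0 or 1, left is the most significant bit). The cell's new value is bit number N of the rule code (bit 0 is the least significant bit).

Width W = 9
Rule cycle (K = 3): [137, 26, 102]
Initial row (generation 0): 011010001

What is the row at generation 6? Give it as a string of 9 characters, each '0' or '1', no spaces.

Gen 0: 011010001
Gen 1 (rule 137): 010000100
Gen 2 (rule 26): 101001010
Gen 3 (rule 102): 111011110
Gen 4 (rule 137): 110011100
Gen 5 (rule 26): 101110010
Gen 6 (rule 102): 110010110

Answer: 110010110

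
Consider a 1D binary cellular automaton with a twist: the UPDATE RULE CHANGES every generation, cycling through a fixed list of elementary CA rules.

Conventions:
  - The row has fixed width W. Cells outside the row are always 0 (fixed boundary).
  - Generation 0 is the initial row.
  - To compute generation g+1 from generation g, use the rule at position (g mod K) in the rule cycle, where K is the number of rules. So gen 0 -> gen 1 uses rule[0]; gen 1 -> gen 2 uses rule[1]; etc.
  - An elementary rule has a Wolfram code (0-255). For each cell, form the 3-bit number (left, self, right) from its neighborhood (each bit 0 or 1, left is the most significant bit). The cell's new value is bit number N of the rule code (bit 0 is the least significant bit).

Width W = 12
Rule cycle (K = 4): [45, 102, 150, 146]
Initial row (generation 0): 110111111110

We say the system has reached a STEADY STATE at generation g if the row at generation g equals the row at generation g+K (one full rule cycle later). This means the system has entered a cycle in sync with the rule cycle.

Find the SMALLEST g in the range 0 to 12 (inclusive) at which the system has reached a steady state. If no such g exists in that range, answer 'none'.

Gen 0: 110111111110
Gen 1 (rule 45): 101100000000
Gen 2 (rule 102): 110100000000
Gen 3 (rule 150): 000110000000
Gen 4 (rule 146): 001001000000
Gen 5 (rule 45): 101001011111
Gen 6 (rule 102): 111011100001
Gen 7 (rule 150): 010001010011
Gen 8 (rule 146): 101010001100
Gen 9 (rule 45): 111110101001
Gen 10 (rule 102): 000011111011
Gen 11 (rule 150): 000101110000
Gen 12 (rule 146): 001000101000
Gen 13 (rule 45): 101010111011
Gen 14 (rule 102): 111111001101
Gen 15 (rule 150): 011110110001
Gen 16 (rule 146): 101100001010

Answer: none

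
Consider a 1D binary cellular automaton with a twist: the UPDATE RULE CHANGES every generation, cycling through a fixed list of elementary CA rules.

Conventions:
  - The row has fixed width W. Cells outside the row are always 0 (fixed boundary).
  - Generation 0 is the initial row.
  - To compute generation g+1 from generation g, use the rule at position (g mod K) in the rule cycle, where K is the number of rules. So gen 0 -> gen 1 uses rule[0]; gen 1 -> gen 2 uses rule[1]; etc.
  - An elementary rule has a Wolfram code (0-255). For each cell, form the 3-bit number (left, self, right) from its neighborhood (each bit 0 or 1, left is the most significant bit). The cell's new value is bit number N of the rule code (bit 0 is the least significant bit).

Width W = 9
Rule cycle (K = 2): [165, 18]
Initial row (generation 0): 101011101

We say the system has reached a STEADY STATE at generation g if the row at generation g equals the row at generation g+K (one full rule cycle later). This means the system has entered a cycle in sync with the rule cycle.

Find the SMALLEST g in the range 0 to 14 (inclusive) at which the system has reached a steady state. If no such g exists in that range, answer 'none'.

Gen 0: 101011101
Gen 1 (rule 165): 111101011
Gen 2 (rule 18): 000000000
Gen 3 (rule 165): 111111111
Gen 4 (rule 18): 000000000
Gen 5 (rule 165): 111111111
Gen 6 (rule 18): 000000000
Gen 7 (rule 165): 111111111
Gen 8 (rule 18): 000000000
Gen 9 (rule 165): 111111111
Gen 10 (rule 18): 000000000
Gen 11 (rule 165): 111111111
Gen 12 (rule 18): 000000000
Gen 13 (rule 165): 111111111
Gen 14 (rule 18): 000000000
Gen 15 (rule 165): 111111111
Gen 16 (rule 18): 000000000

Answer: 2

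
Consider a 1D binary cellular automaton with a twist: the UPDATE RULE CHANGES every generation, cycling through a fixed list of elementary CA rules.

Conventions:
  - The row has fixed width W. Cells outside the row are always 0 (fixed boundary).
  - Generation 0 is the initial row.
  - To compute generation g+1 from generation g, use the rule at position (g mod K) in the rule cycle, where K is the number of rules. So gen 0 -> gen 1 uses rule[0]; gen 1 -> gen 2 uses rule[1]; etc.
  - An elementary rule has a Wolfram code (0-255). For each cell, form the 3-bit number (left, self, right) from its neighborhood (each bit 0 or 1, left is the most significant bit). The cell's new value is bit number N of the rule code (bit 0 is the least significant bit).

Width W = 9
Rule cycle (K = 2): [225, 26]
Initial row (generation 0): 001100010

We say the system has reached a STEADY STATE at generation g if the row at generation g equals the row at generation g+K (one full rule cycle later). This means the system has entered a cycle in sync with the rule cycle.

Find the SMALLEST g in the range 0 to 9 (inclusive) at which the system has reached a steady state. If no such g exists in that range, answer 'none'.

Gen 0: 001100010
Gen 1 (rule 225): 100101000
Gen 2 (rule 26): 011000100
Gen 3 (rule 225): 001010001
Gen 4 (rule 26): 010001010
Gen 5 (rule 225): 000100100
Gen 6 (rule 26): 001011010
Gen 7 (rule 225): 100101100
Gen 8 (rule 26): 011001010
Gen 9 (rule 225): 001000100
Gen 10 (rule 26): 010101010
Gen 11 (rule 225): 001010100

Answer: none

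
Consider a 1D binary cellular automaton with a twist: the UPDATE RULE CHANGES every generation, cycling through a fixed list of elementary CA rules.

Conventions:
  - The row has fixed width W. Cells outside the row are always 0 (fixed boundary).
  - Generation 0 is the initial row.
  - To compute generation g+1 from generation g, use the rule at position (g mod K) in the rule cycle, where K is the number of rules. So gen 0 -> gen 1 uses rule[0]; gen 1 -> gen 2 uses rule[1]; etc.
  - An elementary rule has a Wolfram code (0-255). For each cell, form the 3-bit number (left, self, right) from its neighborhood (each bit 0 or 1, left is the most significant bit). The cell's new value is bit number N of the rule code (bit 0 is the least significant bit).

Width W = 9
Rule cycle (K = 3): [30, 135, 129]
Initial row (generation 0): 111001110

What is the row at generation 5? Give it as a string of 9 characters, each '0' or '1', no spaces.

Answer: 111111111

Derivation:
Gen 0: 111001110
Gen 1 (rule 30): 100111001
Gen 2 (rule 135): 101010011
Gen 3 (rule 129): 000000000
Gen 4 (rule 30): 000000000
Gen 5 (rule 135): 111111111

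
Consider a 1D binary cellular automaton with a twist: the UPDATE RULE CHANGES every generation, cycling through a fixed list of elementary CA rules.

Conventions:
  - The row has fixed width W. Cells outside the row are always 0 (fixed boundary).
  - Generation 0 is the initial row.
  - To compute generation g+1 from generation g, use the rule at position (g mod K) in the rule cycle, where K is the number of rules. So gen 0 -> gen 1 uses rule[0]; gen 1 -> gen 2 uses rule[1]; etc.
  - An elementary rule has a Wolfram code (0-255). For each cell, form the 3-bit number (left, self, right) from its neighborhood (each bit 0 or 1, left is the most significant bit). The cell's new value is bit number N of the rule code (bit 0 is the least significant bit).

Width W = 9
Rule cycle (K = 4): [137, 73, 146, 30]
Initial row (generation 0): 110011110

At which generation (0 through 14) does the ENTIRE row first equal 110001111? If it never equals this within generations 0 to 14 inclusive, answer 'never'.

Gen 0: 110011110
Gen 1 (rule 137): 100011100
Gen 2 (rule 73): 001010101
Gen 3 (rule 146): 010000000
Gen 4 (rule 30): 111000000
Gen 5 (rule 137): 110011111
Gen 6 (rule 73): 110010001
Gen 7 (rule 146): 001101010
Gen 8 (rule 30): 011001011
Gen 9 (rule 137): 010000010
Gen 10 (rule 73): 000111000
Gen 11 (rule 146): 001010100
Gen 12 (rule 30): 011010110
Gen 13 (rule 137): 010000100
Gen 14 (rule 73): 000110001

Answer: never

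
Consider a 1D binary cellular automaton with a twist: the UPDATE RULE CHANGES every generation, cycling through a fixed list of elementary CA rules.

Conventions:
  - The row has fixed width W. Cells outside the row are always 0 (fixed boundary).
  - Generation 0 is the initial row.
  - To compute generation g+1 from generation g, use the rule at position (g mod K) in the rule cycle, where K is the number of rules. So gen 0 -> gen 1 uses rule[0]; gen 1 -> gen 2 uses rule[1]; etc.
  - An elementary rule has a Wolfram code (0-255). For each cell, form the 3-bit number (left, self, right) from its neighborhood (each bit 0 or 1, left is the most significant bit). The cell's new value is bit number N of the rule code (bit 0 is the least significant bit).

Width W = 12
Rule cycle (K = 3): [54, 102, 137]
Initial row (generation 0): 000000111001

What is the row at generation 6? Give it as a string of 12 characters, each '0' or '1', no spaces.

Gen 0: 000000111001
Gen 1 (rule 54): 000001000111
Gen 2 (rule 102): 000011001001
Gen 3 (rule 137): 111010000000
Gen 4 (rule 54): 000111000000
Gen 5 (rule 102): 001001000000
Gen 6 (rule 137): 100000011111

Answer: 100000011111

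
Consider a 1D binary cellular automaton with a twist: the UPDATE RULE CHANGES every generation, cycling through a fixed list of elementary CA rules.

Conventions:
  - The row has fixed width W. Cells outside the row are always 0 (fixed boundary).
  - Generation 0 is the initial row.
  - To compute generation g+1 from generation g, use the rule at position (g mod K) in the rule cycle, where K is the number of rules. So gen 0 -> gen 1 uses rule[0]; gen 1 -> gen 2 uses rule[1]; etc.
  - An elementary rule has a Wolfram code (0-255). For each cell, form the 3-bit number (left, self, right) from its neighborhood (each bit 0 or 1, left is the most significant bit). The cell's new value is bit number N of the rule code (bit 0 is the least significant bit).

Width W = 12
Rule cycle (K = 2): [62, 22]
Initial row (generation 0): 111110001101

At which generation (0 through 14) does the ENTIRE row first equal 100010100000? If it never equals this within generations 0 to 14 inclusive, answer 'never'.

Gen 0: 111110001101
Gen 1 (rule 62): 100001011011
Gen 2 (rule 22): 110011000000
Gen 3 (rule 62): 101110100000
Gen 4 (rule 22): 100000110000
Gen 5 (rule 62): 110001101000
Gen 6 (rule 22): 001010001100
Gen 7 (rule 62): 011111011010
Gen 8 (rule 22): 100000000011
Gen 9 (rule 62): 110000000110
Gen 10 (rule 22): 001000001001
Gen 11 (rule 62): 011100011111
Gen 12 (rule 22): 100010100000
Gen 13 (rule 62): 110111110000
Gen 14 (rule 22): 000000001000

Answer: 12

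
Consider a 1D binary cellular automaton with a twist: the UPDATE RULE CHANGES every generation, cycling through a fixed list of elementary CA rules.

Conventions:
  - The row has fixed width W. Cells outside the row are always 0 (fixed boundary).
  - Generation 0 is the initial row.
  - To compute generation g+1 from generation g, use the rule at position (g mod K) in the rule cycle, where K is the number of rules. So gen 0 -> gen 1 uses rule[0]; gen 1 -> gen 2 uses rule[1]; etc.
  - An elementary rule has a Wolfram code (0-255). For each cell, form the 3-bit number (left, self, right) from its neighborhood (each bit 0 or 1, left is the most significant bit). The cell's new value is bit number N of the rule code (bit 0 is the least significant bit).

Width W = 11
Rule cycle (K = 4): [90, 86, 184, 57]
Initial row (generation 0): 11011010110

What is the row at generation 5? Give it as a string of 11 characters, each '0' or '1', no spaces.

Answer: 01100000011

Derivation:
Gen 0: 11011010110
Gen 1 (rule 90): 11011000111
Gen 2 (rule 86): 01001101001
Gen 3 (rule 184): 00101010100
Gen 4 (rule 57): 10010101011
Gen 5 (rule 90): 01100000011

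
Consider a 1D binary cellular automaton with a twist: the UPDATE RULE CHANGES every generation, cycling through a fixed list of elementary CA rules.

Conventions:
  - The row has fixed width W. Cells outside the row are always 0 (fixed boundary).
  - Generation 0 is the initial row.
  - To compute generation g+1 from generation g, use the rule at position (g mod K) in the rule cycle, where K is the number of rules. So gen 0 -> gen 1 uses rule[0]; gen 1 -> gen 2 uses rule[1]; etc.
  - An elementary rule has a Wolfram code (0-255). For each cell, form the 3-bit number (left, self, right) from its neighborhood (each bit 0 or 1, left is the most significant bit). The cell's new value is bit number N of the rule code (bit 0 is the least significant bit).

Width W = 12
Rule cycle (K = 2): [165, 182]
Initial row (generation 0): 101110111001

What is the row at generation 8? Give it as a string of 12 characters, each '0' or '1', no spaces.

Answer: 101111111010

Derivation:
Gen 0: 101110111001
Gen 1 (rule 165): 110101010001
Gen 2 (rule 182): 001111111011
Gen 3 (rule 165): 100111110100
Gen 4 (rule 182): 111011101110
Gen 5 (rule 165): 010101010100
Gen 6 (rule 182): 111111111110
Gen 7 (rule 165): 011111111100
Gen 8 (rule 182): 101111111010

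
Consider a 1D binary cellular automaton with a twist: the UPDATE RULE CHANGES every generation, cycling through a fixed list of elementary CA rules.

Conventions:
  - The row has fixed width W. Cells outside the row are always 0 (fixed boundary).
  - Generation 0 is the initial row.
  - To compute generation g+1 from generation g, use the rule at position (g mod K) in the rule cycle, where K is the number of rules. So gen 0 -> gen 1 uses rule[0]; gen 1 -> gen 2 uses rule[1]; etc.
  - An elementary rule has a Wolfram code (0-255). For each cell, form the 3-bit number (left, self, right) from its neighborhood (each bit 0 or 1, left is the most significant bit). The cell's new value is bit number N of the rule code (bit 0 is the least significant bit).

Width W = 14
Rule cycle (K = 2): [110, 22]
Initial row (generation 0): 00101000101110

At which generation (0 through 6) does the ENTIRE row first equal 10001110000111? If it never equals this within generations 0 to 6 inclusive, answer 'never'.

Gen 0: 00101000101110
Gen 1 (rule 110): 01111001111010
Gen 2 (rule 22): 10000110000011
Gen 3 (rule 110): 10001110000111
Gen 4 (rule 22): 11010001001000
Gen 5 (rule 110): 11110011011000
Gen 6 (rule 22): 00001100000100

Answer: 3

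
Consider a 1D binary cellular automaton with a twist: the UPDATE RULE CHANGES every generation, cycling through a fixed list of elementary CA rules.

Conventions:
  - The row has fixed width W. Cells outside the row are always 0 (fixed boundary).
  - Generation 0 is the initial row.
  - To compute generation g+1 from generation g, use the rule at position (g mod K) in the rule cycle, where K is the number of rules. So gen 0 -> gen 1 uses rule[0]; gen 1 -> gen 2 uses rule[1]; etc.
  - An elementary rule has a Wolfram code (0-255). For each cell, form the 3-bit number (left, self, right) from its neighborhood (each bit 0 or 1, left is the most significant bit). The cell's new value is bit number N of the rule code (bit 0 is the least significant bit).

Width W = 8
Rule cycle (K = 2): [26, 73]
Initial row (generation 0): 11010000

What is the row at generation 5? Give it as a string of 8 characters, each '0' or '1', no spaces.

Gen 0: 11010000
Gen 1 (rule 26): 10001000
Gen 2 (rule 73): 00100011
Gen 3 (rule 26): 01010110
Gen 4 (rule 73): 00000110
Gen 5 (rule 26): 00001101

Answer: 00001101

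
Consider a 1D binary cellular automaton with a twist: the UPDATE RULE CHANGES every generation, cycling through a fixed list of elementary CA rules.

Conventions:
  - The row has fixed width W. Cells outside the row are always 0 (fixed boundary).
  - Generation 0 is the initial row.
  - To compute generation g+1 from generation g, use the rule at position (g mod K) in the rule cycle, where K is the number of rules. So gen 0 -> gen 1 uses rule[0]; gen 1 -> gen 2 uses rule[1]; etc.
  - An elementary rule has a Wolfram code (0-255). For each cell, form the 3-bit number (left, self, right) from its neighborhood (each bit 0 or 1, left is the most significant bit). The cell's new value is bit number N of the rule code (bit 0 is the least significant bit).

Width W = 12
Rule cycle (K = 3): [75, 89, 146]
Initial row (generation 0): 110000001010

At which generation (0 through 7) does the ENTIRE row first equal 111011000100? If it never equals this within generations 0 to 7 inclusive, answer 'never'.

Answer: 7

Derivation:
Gen 0: 110000001010
Gen 1 (rule 75): 110111110000
Gen 2 (rule 89): 110100011111
Gen 3 (rule 146): 000010101110
Gen 4 (rule 75): 111100001010
Gen 5 (rule 89): 100111100001
Gen 6 (rule 146): 011011010010
Gen 7 (rule 75): 111011000100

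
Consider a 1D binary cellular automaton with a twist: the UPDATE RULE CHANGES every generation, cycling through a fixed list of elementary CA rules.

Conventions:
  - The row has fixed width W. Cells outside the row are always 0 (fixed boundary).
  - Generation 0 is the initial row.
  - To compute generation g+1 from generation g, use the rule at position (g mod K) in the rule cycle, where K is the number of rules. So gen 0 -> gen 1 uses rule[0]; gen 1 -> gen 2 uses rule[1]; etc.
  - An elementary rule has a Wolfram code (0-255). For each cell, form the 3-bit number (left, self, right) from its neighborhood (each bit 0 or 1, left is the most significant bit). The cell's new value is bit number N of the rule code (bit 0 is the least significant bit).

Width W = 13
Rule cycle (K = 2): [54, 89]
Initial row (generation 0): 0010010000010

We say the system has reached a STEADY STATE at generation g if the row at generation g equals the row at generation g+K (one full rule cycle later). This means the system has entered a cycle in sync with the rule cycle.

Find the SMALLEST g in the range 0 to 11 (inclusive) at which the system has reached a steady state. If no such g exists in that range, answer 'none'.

Gen 0: 0010010000010
Gen 1 (rule 54): 0111111000111
Gen 2 (rule 89): 0100001110101
Gen 3 (rule 54): 1110010001111
Gen 4 (rule 89): 1011001101001
Gen 5 (rule 54): 1100110011111
Gen 6 (rule 89): 1110111010001
Gen 7 (rule 54): 0001000111011
Gen 8 (rule 89): 1100110101011
Gen 9 (rule 54): 0011001111100
Gen 10 (rule 89): 1011101000111
Gen 11 (rule 54): 1100011101000
Gen 12 (rule 89): 1111010100111
Gen 13 (rule 54): 0000111111000

Answer: none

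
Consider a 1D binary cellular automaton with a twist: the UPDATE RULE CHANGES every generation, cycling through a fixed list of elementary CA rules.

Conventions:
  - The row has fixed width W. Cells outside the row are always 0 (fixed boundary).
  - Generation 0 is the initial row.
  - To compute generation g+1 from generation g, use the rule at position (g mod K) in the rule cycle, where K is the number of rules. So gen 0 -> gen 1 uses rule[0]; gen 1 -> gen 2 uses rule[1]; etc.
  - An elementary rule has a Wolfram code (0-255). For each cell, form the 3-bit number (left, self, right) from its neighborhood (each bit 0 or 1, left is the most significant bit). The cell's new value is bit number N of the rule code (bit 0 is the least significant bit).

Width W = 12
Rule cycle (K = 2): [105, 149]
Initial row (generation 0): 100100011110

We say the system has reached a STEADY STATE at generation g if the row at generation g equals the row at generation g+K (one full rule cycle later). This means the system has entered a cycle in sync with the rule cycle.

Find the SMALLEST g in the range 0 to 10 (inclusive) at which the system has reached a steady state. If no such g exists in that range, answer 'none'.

Gen 0: 100100011110
Gen 1 (rule 105): 000001010010
Gen 2 (rule 149): 111101011011
Gen 3 (rule 105): 100110111111
Gen 4 (rule 149): 110000011110
Gen 5 (rule 105): 110111010010
Gen 6 (rule 149): 000010011011
Gen 7 (rule 105): 111000011111
Gen 8 (rule 149): 010111001110
Gen 9 (rule 105): 001101001010
Gen 10 (rule 149): 100001101011
Gen 11 (rule 105): 001101110111
Gen 12 (rule 149): 100000100010

Answer: none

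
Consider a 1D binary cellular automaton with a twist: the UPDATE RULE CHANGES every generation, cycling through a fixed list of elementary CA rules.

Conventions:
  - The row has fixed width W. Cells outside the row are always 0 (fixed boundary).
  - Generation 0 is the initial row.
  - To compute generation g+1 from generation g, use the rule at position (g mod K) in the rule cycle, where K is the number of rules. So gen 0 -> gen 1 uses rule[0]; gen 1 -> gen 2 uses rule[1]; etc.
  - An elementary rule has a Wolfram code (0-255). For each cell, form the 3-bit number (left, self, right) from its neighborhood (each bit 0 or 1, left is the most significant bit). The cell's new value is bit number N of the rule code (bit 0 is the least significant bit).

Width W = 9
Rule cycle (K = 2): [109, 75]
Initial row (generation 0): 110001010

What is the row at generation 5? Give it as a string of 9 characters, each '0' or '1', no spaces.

Answer: 110101110

Derivation:
Gen 0: 110001010
Gen 1 (rule 109): 110101110
Gen 2 (rule 75): 110001010
Gen 3 (rule 109): 110101110
Gen 4 (rule 75): 110001010
Gen 5 (rule 109): 110101110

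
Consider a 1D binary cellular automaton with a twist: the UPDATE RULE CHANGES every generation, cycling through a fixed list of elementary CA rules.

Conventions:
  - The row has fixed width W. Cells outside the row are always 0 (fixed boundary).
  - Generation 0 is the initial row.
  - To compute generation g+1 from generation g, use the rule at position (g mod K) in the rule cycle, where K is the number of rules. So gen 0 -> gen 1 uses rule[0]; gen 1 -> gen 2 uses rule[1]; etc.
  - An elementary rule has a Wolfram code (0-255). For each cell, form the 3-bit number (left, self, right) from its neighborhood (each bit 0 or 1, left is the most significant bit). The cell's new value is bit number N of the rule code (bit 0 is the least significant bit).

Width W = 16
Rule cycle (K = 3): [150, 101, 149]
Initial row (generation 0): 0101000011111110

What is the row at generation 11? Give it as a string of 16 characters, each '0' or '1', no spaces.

Gen 0: 0101000011111110
Gen 1 (rule 150): 1101100101111101
Gen 2 (rule 101): 0110100110000111
Gen 3 (rule 149): 0000110001110010
Gen 4 (rule 150): 0001001010101111
Gen 5 (rule 101): 1101001111110001
Gen 6 (rule 149): 0001100111101101
Gen 7 (rule 150): 0010011011000001
Gen 8 (rule 101): 1010001101011101
Gen 9 (rule 149): 1011100001001001
Gen 10 (rule 150): 1001010011111111
Gen 11 (rule 101): 1001110000000001

Answer: 1001110000000001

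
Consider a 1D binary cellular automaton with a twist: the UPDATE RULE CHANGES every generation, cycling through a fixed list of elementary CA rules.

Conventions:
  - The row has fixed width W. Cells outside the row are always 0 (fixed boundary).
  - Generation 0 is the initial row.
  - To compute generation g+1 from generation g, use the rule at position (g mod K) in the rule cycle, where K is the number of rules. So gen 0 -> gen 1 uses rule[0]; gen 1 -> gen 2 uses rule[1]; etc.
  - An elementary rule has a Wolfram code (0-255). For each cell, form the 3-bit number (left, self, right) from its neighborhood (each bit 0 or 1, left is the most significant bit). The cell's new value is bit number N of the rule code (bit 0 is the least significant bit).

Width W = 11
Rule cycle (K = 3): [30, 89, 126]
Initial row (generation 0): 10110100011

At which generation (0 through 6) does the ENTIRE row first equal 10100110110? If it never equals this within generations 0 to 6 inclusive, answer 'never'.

Gen 0: 10110100011
Gen 1 (rule 30): 10100110110
Gen 2 (rule 89): 00010110111
Gen 3 (rule 126): 00111111101
Gen 4 (rule 30): 01100000001
Gen 5 (rule 89): 01111111100
Gen 6 (rule 126): 11000000110

Answer: 1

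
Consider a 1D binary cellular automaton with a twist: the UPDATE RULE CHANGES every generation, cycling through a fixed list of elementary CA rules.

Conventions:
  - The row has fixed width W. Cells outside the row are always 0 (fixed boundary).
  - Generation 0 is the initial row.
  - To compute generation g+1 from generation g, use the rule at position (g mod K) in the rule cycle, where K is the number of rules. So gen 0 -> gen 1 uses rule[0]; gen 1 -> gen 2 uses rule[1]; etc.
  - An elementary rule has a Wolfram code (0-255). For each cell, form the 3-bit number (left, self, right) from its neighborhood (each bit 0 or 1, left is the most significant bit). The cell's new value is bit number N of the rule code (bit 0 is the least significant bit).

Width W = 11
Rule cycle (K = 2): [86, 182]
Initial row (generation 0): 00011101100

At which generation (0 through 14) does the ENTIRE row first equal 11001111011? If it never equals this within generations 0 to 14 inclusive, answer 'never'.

Answer: never

Derivation:
Gen 0: 00011101100
Gen 1 (rule 86): 00100100110
Gen 2 (rule 182): 01111111001
Gen 3 (rule 86): 10000001111
Gen 4 (rule 182): 11000010110
Gen 5 (rule 86): 01100110011
Gen 6 (rule 182): 10011001100
Gen 7 (rule 86): 11101110110
Gen 8 (rule 182): 01010101001
Gen 9 (rule 86): 11010101111
Gen 10 (rule 182): 00111110110
Gen 11 (rule 86): 01000010011
Gen 12 (rule 182): 11100111100
Gen 13 (rule 86): 00111000110
Gen 14 (rule 182): 01010101001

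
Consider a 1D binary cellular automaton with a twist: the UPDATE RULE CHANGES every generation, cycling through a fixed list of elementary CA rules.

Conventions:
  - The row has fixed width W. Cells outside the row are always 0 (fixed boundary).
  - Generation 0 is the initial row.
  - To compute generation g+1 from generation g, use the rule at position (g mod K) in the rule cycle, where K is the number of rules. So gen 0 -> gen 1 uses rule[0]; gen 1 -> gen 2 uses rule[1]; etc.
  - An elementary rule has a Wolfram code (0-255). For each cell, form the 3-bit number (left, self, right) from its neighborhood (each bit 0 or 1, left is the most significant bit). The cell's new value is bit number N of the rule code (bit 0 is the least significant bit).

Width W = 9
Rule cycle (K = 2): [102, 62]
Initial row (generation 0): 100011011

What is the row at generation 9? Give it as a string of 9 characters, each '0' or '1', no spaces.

Gen 0: 100011011
Gen 1 (rule 102): 100101101
Gen 2 (rule 62): 111111011
Gen 3 (rule 102): 000001101
Gen 4 (rule 62): 000011011
Gen 5 (rule 102): 000101101
Gen 6 (rule 62): 001111011
Gen 7 (rule 102): 010001101
Gen 8 (rule 62): 111011011
Gen 9 (rule 102): 001101101

Answer: 001101101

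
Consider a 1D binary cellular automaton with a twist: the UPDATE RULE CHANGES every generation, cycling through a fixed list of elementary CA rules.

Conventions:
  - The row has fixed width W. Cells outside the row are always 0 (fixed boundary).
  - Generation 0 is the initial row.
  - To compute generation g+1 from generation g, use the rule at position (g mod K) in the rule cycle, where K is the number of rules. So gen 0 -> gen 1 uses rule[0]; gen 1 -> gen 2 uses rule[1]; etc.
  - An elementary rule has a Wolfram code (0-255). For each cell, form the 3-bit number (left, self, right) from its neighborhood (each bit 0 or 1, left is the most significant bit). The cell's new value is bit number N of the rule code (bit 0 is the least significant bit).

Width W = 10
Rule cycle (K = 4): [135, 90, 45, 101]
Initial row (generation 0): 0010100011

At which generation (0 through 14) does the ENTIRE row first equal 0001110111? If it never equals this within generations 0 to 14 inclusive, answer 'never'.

Gen 0: 0010100011
Gen 1 (rule 135): 1110101100
Gen 2 (rule 90): 1010001110
Gen 3 (rule 45): 1110101000
Gen 4 (rule 101): 0011111011
Gen 5 (rule 135): 1101110000
Gen 6 (rule 90): 1101011000
Gen 7 (rule 45): 1011110011
Gen 8 (rule 101): 1100010001
Gen 9 (rule 135): 0001110111
Gen 10 (rule 90): 0011010101
Gen 11 (rule 45): 1010111111
Gen 12 (rule 101): 1111000001
Gen 13 (rule 135): 0110011111
Gen 14 (rule 90): 1111110001

Answer: 9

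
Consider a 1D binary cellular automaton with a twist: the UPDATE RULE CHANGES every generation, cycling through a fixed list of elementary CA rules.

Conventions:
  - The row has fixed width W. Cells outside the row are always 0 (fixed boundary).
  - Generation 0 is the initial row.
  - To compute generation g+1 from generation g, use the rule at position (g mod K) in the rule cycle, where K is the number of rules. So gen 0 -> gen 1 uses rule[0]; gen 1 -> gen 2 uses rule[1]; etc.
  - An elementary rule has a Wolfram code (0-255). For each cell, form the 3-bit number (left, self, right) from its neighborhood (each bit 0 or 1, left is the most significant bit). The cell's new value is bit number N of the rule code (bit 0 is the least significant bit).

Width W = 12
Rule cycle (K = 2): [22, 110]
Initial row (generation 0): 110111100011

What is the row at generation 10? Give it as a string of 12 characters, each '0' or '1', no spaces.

Answer: 011000000000

Derivation:
Gen 0: 110111100011
Gen 1 (rule 22): 000000010100
Gen 2 (rule 110): 000000111100
Gen 3 (rule 22): 000001000010
Gen 4 (rule 110): 000011000110
Gen 5 (rule 22): 000100101001
Gen 6 (rule 110): 001101111011
Gen 7 (rule 22): 010000000000
Gen 8 (rule 110): 110000000000
Gen 9 (rule 22): 001000000000
Gen 10 (rule 110): 011000000000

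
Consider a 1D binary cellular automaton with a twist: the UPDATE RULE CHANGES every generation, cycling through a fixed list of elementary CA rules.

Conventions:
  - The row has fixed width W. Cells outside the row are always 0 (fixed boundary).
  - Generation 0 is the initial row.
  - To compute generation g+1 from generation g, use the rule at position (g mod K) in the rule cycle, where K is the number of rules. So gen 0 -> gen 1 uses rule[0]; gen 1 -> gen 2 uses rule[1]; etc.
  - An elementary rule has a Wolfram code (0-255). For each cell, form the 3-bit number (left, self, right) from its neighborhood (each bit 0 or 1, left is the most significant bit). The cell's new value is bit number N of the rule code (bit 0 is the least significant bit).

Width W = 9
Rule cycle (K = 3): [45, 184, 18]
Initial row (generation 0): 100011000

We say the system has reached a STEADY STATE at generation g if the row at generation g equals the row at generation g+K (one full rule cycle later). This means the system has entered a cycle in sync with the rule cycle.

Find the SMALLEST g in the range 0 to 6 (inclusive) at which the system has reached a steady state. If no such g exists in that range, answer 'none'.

Gen 0: 100011000
Gen 1 (rule 45): 101010011
Gen 2 (rule 184): 010101010
Gen 3 (rule 18): 100000001
Gen 4 (rule 45): 101111101
Gen 5 (rule 184): 011111010
Gen 6 (rule 18): 100000001
Gen 7 (rule 45): 101111101
Gen 8 (rule 184): 011111010
Gen 9 (rule 18): 100000001

Answer: 3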